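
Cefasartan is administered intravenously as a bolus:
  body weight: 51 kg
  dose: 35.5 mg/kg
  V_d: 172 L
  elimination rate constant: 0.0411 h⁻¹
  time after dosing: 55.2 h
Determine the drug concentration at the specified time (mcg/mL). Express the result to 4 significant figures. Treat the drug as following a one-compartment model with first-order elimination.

1.089 mcg/mL

Total dose = 35.5 × 51 = 1811 mg
C₀ = Dose / Vd = 1811 / 172 = 10.53 mg/L
C = C₀ · e^(−k·t) = 10.53 × e^(−0.04110 × 55.2)
  = 10.53 × 0.1034 = 1.089 mg/L
(1.089 mg/L = 1.089 mcg/mL)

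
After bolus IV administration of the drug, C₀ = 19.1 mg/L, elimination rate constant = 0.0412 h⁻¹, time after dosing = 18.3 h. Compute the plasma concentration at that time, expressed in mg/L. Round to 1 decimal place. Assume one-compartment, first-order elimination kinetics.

C = C₀ · e^(−k·t) = 19.10 × e^(−0.04120 × 18.3)
  = 19.10 × 0.4705 = 8.987 mg/L

9.0 mg/L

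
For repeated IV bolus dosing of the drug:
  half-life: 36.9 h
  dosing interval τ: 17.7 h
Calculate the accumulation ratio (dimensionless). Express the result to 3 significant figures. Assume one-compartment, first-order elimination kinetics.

3.54

k = ln2 / t½ = 0.693147 / 36.9 = 0.01878 h⁻¹
e^(−kτ) = e^(−0.01878 × 17.7) = 0.7172
Accumulation ratio R = 1 / (1 − e^(−kτ)) = 1 / (1 − 0.7172) = 3.536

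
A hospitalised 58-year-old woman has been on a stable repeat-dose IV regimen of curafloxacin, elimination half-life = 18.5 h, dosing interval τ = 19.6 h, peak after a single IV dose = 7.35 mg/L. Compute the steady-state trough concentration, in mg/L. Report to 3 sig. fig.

k = ln2 / t½ = 0.693147 / 18.5 = 0.03747 h⁻¹
e^(−kτ) = e^(−0.03747 × 19.6) = 0.4798
Accumulation ratio R = 1 / (1 − e^(−kτ)) = 1 / (1 − 0.4798) = 1.922
Steady-state trough = C₀ × R × e^(−kτ) = 7.35 × 1.922 × 0.4798 = 6.778 mg/L

6.78 mg/L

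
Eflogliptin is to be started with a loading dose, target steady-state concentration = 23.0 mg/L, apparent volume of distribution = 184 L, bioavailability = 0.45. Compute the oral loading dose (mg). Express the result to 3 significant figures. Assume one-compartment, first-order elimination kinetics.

9400 mg

LD = Css × Vd / F = 23.0 × 184 / 0.45 = 9404 mg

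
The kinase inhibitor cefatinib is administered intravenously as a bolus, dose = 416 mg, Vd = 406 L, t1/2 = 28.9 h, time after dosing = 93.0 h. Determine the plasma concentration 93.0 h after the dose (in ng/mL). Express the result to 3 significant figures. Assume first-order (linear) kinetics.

C₀ = Dose / Vd = 416.0 / 406 = 1.025 mg/L
k = ln2 / t½ = 0.693147 / 28.9 = 0.02398 h⁻¹
C = C₀ · e^(−k·t) = 1.025 × e^(−0.02398 × 93.0)
  = 1.025 × 0.1075 = 0.1102 mg/L
Convert: 0.1102 mg/L × 1000 = 110.2 ng/mL

110 ng/mL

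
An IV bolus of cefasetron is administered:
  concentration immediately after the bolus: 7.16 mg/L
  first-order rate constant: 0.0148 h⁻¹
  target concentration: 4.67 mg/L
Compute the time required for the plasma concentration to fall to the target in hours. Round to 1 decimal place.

t = ln(C₀ / C) / k = ln(7.160 / 4.67) / 0.01480
  = ln(1.533) / 0.01480 = 0.4272 / 0.01480 = 28.86 h

28.9 h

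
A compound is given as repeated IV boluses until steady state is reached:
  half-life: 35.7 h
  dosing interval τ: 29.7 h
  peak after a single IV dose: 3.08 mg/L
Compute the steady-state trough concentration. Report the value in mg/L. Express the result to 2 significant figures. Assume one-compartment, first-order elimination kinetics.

k = ln2 / t½ = 0.693147 / 35.7 = 0.01942 h⁻¹
e^(−kτ) = e^(−0.01942 × 29.7) = 0.5617
Accumulation ratio R = 1 / (1 − e^(−kτ)) = 1 / (1 − 0.5617) = 2.282
Steady-state trough = C₀ × R × e^(−kτ) = 3.08 × 2.282 × 0.5617 = 3.948 mg/L

3.9 mg/L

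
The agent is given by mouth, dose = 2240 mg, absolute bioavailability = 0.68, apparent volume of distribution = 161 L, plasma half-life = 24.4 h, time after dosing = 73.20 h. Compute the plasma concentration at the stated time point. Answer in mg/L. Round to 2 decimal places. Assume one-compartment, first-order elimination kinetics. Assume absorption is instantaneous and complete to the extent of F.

Amount reaching circulation = F × Dose = 0.68 × 2240 = 1523 mg
C₀ = F·Dose / Vd = 1523 / 161 = 9.460 mg/L
k = ln2 / t½ = 0.693147 / 24.4 = 0.02841 h⁻¹
t / t½ = 73.20 / 24.4 = 3 half-lives
C = C₀ × (1/2)^3 = 9.460 × 0.1250 = 1.183 mg/L

1.18 mg/L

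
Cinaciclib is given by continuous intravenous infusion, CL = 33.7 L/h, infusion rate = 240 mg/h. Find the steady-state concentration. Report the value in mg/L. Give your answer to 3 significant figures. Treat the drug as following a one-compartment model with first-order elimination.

At steady state Css = R₀ / CL = 240 / 33.70 = 7.122 mg/L

7.12 mg/L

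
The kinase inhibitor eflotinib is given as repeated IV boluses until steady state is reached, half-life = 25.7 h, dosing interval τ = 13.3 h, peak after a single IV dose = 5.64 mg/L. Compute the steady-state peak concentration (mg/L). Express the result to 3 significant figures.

18.7 mg/L

k = ln2 / t½ = 0.693147 / 25.7 = 0.02697 h⁻¹
e^(−kτ) = e^(−0.02697 × 13.3) = 0.6986
Accumulation ratio R = 1 / (1 − e^(−kτ)) = 1 / (1 − 0.6986) = 3.318
Steady-state peak = C₀ × R = 5.64 × 3.318 = 18.71 mg/L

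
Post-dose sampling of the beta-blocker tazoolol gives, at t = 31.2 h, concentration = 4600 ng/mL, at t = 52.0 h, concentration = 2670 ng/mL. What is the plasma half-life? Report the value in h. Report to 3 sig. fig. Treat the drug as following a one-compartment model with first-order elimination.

26.5 h

k = ln(C₁/C₂) / (t₂ − t₁) = ln(4600/2670) / (52.0 − 31.2)
  = 0.5440 / 20.80 = 0.02615 h⁻¹
t½ = ln2 / k = 0.693147 / 0.02615 = 26.51 h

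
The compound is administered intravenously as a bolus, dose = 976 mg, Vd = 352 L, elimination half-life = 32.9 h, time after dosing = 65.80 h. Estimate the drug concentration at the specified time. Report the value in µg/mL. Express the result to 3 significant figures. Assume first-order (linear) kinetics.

C₀ = Dose / Vd = 976.0 / 352 = 2.773 mg/L
k = ln2 / t½ = 0.693147 / 32.9 = 0.02107 h⁻¹
t / t½ = 65.80 / 32.9 = 2 half-lives
C = C₀ × (1/2)^2 = 2.773 × 0.2500 = 0.6933 mg/L
(0.6933 mg/L = 0.6933 µg/mL)

0.693 µg/mL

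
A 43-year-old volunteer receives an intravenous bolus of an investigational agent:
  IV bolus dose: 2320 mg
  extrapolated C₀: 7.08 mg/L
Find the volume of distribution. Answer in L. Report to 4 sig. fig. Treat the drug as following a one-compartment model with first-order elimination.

327.7 L

Vd = Dose / C₀ = 2320 / 7.08 = 327.7 L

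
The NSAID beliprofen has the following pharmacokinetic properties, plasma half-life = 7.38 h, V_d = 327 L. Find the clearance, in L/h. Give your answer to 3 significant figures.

k = ln2 / t½ = 0.693147 / 7.38 = 0.09392 h⁻¹
CL = k × Vd = 0.09392 × 327 = 30.71 L/h

30.7 L/h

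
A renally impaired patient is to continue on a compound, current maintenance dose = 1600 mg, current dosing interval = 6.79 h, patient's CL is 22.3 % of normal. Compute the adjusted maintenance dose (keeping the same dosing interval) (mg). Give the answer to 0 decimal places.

357 mg

To keep the same average steady-state level, dosing rate must scale with clearance.
CL ratio = 22.3 / 100 = 0.2230
New dose (same interval) = 1600 × 0.2230 = 356.8 mg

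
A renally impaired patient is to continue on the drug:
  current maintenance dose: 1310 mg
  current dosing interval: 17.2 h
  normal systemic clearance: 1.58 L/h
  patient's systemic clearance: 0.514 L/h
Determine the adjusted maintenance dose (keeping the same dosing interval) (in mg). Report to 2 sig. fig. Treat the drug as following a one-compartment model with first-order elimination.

To keep the same average steady-state level, dosing rate must scale with clearance.
CL ratio = 0.514 / 1.58 = 0.3253
New dose (same interval) = 1310 × 0.3253 = 426.1 mg

430 mg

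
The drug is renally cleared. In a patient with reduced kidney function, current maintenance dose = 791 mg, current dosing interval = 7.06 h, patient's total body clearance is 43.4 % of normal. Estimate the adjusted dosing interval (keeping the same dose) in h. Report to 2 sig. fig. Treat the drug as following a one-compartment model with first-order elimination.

16 h

To keep the same average steady-state level, dosing rate must scale with clearance.
CL ratio = 43.4 / 100 = 0.4340
New interval (same dose) = 7.06 / 0.4340 = 16.27 h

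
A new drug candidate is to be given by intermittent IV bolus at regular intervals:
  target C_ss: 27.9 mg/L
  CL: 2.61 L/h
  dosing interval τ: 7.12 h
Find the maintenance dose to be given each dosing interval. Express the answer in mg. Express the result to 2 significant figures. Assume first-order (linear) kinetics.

At steady state, Dose/τ = Css × CL.
Dose = Css × CL × τ = 27.9 × 2.610 × 7.12 = 518.5 mg

520 mg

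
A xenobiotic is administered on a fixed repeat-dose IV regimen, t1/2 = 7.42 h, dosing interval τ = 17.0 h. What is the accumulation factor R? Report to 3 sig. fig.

1.26

k = ln2 / t½ = 0.693147 / 7.42 = 0.09342 h⁻¹
e^(−kτ) = e^(−0.09342 × 17.0) = 0.2043
Accumulation ratio R = 1 / (1 − e^(−kτ)) = 1 / (1 − 0.2043) = 1.257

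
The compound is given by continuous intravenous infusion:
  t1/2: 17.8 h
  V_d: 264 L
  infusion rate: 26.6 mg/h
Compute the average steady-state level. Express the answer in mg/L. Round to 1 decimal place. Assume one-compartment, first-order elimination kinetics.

k = ln2 / t½ = 0.693147 / 17.8 = 0.03894 h⁻¹
CL = k × Vd = 0.03894 × 264 = 10.28 L/h
At steady state Css = R₀ / CL = 26.6 / 10.28 = 2.588 mg/L

2.6 mg/L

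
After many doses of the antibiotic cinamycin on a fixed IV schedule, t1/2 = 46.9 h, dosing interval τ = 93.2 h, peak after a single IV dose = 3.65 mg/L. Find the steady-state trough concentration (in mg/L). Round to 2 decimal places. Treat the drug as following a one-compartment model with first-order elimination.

1.23 mg/L

k = ln2 / t½ = 0.693147 / 46.9 = 0.01478 h⁻¹
e^(−kτ) = e^(−0.01478 × 93.2) = 0.2522
Accumulation ratio R = 1 / (1 − e^(−kτ)) = 1 / (1 − 0.2522) = 1.337
Steady-state trough = C₀ × R × e^(−kτ) = 3.65 × 1.337 × 0.2522 = 1.231 mg/L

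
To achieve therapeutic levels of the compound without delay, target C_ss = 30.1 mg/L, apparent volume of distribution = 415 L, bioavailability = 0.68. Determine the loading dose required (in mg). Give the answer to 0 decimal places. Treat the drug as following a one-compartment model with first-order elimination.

18370 mg

LD = Css × Vd / F = 30.1 × 415 / 0.68 = 18370 mg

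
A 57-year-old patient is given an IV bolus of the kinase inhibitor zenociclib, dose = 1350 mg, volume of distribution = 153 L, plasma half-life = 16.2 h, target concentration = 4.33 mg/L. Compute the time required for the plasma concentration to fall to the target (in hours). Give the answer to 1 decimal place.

16.6 h

C₀ = Dose / Vd = 1350 / 153 = 8.824 mg/L
k = ln2 / t½ = 0.693147 / 16.2 = 0.04279 h⁻¹
t = ln(C₀ / C) / k = ln(8.824 / 4.33) / 0.04279
  = ln(2.038) / 0.04279 = 0.7120 / 0.04279 = 16.64 h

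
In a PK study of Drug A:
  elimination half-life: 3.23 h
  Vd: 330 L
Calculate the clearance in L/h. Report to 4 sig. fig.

k = ln2 / t½ = 0.693147 / 3.23 = 0.2146 h⁻¹
CL = k × Vd = 0.2146 × 330 = 70.82 L/h

70.82 L/h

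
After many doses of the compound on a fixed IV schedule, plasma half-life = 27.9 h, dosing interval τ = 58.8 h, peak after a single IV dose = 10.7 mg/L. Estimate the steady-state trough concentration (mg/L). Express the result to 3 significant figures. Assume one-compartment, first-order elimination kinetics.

3.23 mg/L

k = ln2 / t½ = 0.693147 / 27.9 = 0.02484 h⁻¹
e^(−kτ) = e^(−0.02484 × 58.8) = 0.2321
Accumulation ratio R = 1 / (1 − e^(−kτ)) = 1 / (1 − 0.2321) = 1.302
Steady-state trough = C₀ × R × e^(−kτ) = 10.7 × 1.302 × 0.2321 = 3.233 mg/L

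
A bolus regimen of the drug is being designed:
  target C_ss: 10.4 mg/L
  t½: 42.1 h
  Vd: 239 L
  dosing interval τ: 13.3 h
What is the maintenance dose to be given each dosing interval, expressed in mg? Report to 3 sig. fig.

544 mg

k = ln2 / t½ = 0.693147 / 42.1 = 0.01646 h⁻¹
CL = k × Vd = 0.01646 × 239 = 3.934 L/h
At steady state, Dose/τ = Css × CL.
Dose = Css × CL × τ = 10.4 × 3.934 × 13.3 = 544.2 mg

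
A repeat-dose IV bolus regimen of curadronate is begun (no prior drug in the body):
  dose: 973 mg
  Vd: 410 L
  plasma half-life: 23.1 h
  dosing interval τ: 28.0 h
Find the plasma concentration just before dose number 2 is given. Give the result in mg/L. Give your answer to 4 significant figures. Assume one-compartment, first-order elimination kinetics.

1.024 mg/L

C₀ per dose = Dose / Vd = 973 / 410 = 2.373 mg/L
k = ln2 / t½ = 0.693147 / 23.1 = 0.03001 h⁻¹
Fraction remaining after one interval: r = e^(−kτ) = e^(−0.03001 × 28.0) = 0.4316
Before dose 2, 1 dose has been given (aged 1τ).
C_trough = C₀ × r = 2.373 × 0.4316 = 1.024 mg/L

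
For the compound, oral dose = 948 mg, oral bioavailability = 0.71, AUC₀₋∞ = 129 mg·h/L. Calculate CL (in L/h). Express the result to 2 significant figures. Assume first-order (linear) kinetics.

CL = F·Dose / AUC = 0.71 × 948 / 129 = 5.218 L/h

5.2 L/h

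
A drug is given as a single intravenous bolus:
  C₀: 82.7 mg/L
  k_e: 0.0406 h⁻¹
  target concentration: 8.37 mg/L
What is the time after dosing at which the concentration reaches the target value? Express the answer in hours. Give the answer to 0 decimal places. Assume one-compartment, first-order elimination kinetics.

t = ln(C₀ / C) / k = ln(82.70 / 8.37) / 0.04060
  = ln(9.881) / 0.04060 = 2.291 / 0.04060 = 56.43 h

56 h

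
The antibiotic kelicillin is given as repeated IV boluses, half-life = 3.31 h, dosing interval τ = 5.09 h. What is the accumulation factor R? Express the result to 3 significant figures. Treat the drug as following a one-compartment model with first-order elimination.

k = ln2 / t½ = 0.693147 / 3.31 = 0.2094 h⁻¹
e^(−kτ) = e^(−0.2094 × 5.09) = 0.3444
Accumulation ratio R = 1 / (1 − e^(−kτ)) = 1 / (1 − 0.3444) = 1.525

1.53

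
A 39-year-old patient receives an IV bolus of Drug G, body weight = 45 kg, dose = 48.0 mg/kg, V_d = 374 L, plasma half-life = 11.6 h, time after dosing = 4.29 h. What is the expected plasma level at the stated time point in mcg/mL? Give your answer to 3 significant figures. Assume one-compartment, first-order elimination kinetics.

Total dose = 48.0 × 45 = 2160 mg
C₀ = Dose / Vd = 2160 / 374 = 5.775 mg/L
k = ln2 / t½ = 0.693147 / 11.6 = 0.05975 h⁻¹
C = C₀ · e^(−k·t) = 5.775 × e^(−0.05975 × 4.29)
  = 5.775 × 0.7739 = 4.469 mg/L
(4.469 mg/L = 4.469 mcg/mL)

4.47 mcg/mL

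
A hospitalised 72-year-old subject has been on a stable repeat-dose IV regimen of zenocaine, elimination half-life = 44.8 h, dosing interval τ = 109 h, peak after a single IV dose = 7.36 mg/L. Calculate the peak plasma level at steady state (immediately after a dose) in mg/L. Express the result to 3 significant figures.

9.03 mg/L

k = ln2 / t½ = 0.693147 / 44.8 = 0.01547 h⁻¹
e^(−kτ) = e^(−0.01547 × 109) = 0.1852
Accumulation ratio R = 1 / (1 − e^(−kτ)) = 1 / (1 − 0.1852) = 1.227
Steady-state peak = C₀ × R = 7.36 × 1.227 = 9.031 mg/L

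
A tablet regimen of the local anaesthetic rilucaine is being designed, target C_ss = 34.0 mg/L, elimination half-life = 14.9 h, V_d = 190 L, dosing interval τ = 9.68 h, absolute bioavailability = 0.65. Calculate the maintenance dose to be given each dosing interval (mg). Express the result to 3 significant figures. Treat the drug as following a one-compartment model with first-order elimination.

4480 mg

k = ln2 / t½ = 0.693147 / 14.9 = 0.04652 h⁻¹
CL = k × Vd = 0.04652 × 190 = 8.839 L/h
At steady state, F × (Dose/τ) = Css × CL.
Dose = Css × CL × τ / F = 34.0 × 8.839 × 9.68 / 0.65 = 4476 mg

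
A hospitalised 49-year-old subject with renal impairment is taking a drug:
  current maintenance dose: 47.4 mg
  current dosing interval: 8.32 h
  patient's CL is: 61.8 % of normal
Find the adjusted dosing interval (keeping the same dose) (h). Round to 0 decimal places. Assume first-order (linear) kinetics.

To keep the same average steady-state level, dosing rate must scale with clearance.
CL ratio = 61.8 / 100 = 0.6180
New interval (same dose) = 8.32 / 0.6180 = 13.46 h

13 h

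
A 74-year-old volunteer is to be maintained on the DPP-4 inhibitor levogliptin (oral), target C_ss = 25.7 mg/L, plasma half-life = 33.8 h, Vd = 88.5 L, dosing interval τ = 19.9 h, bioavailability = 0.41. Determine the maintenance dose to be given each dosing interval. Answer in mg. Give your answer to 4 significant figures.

2264 mg

k = ln2 / t½ = 0.693147 / 33.8 = 0.02051 h⁻¹
CL = k × Vd = 0.02051 × 88.5 = 1.815 L/h
At steady state, F × (Dose/τ) = Css × CL.
Dose = Css × CL × τ / F = 25.7 × 1.815 × 19.9 / 0.41 = 2264 mg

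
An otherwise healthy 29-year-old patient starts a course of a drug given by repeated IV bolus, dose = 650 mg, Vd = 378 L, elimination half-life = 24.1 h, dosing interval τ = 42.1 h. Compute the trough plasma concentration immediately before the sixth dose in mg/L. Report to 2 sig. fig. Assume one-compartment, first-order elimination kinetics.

0.73 mg/L

C₀ per dose = Dose / Vd = 650 / 378 = 1.720 mg/L
k = ln2 / t½ = 0.693147 / 24.1 = 0.02876 h⁻¹
Fraction remaining after one interval: r = e^(−kτ) = e^(−0.02876 × 42.1) = 0.2980
Before dose 6, 5 doses have been given (aged 1τ, 2τ, 3τ, 4τ, 5τ).
C_trough = C₀ × (r + r² + … + r^5) = C₀ × r(1−r^5)/(1−r)
        = 1.720 × 0.2980 × (1 − 0.002350) / (1 − 0.2980) = 0.7284 mg/L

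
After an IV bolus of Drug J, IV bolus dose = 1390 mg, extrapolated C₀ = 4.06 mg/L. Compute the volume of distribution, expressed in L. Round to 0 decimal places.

Vd = Dose / C₀ = 1390 / 4.06 = 342.4 L

342 L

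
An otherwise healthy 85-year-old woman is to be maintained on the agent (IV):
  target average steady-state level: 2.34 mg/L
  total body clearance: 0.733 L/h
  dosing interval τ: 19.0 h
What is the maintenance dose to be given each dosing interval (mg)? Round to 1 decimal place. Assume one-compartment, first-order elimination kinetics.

At steady state, Dose/τ = Css × CL.
Dose = Css × CL × τ = 2.34 × 0.7330 × 19.0 = 32.59 mg

32.6 mg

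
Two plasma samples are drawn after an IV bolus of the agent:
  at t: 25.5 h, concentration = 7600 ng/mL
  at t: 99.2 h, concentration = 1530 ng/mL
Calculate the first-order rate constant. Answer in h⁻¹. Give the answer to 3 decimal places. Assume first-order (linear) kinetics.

k = ln(C₁/C₂) / (t₂ − t₁) = ln(7600/1530) / (99.2 − 25.5)
  = 1.603 / 73.70 = 0.02175 h⁻¹

0.022 h⁻¹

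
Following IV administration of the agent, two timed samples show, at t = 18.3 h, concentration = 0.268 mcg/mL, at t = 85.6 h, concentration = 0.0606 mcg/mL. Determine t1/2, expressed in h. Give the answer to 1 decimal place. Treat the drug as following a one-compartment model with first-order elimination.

31.4 h

k = ln(C₁/C₂) / (t₂ − t₁) = ln(0.268/0.0606) / (85.6 − 18.3)
  = 1.487 / 67.30 = 0.02210 h⁻¹
t½ = ln2 / k = 0.693147 / 0.02210 = 31.36 h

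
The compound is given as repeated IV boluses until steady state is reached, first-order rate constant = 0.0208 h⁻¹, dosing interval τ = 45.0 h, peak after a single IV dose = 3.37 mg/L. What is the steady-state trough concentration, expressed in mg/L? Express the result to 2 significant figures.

2.2 mg/L

e^(−kτ) = e^(−0.02080 × 45.0) = 0.3922
Accumulation ratio R = 1 / (1 − e^(−kτ)) = 1 / (1 − 0.3922) = 1.645
Steady-state trough = C₀ × R × e^(−kτ) = 3.37 × 1.645 × 0.3922 = 2.174 mg/L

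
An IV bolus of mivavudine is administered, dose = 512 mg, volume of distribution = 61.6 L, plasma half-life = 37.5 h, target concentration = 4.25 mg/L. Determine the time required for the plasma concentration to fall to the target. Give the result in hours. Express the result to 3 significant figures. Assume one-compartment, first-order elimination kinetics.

C₀ = Dose / Vd = 512.0 / 61.6 = 8.312 mg/L
k = ln2 / t½ = 0.693147 / 37.5 = 0.01848 h⁻¹
t = ln(C₀ / C) / k = ln(8.312 / 4.25) / 0.01848
  = ln(1.956) / 0.01848 = 0.6709 / 0.01848 = 36.30 h

36.3 h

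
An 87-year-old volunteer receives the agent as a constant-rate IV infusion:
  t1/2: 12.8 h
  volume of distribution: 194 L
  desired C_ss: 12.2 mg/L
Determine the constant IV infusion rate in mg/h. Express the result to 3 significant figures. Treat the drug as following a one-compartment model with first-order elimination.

128 mg/h

k = ln2 / t½ = 0.693147 / 12.8 = 0.05415 h⁻¹
CL = k × Vd = 0.05415 × 194 = 10.51 L/h
At steady state, infusion rate R₀ = Css × CL = 12.2 × 10.51 = 128.2 mg/h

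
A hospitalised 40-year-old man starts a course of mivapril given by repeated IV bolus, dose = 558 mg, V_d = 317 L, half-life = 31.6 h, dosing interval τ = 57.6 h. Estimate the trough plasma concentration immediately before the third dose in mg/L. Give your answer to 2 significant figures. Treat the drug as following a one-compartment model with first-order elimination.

0.64 mg/L

C₀ per dose = Dose / Vd = 558 / 317 = 1.760 mg/L
k = ln2 / t½ = 0.693147 / 31.6 = 0.02194 h⁻¹
Fraction remaining after one interval: r = e^(−kτ) = e^(−0.02194 × 57.6) = 0.2826
Before dose 3, 2 doses have been given (aged 1τ, 2τ).
C_trough = C₀ × (r + r²) = 1.760 × (0.2826 + 0.07986) = 0.6379 mg/L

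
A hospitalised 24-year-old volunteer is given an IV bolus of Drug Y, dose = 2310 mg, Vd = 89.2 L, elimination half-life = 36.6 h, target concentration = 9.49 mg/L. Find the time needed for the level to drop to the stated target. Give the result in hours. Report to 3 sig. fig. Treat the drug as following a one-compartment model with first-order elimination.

53.0 h

C₀ = Dose / Vd = 2310 / 89.2 = 25.90 mg/L
k = ln2 / t½ = 0.693147 / 36.6 = 0.01894 h⁻¹
t = ln(C₀ / C) / k = ln(25.90 / 9.49) / 0.01894
  = ln(2.729) / 0.01894 = 1.004 / 0.01894 = 53.01 h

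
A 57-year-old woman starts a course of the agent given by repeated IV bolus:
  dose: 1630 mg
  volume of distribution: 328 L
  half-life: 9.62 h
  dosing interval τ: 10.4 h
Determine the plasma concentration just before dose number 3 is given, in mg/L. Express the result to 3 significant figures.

C₀ per dose = Dose / Vd = 1630 / 328 = 4.970 mg/L
k = ln2 / t½ = 0.693147 / 9.62 = 0.07205 h⁻¹
Fraction remaining after one interval: r = e^(−kτ) = e^(−0.07205 × 10.4) = 0.4727
Before dose 3, 2 doses have been given (aged 1τ, 2τ).
C_trough = C₀ × (r + r²) = 4.970 × (0.4727 + 0.2234) = 3.460 mg/L

3.46 mg/L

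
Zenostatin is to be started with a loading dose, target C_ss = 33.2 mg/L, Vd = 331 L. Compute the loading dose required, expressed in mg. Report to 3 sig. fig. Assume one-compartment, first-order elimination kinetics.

11000 mg

LD = Css × Vd = 33.2 × 331 = 10990 mg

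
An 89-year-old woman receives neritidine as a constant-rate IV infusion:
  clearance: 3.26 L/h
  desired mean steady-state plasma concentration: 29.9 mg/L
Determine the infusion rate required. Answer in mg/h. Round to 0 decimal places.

97 mg/h

At steady state, infusion rate R₀ = Css × CL = 29.9 × 3.260 = 97.47 mg/h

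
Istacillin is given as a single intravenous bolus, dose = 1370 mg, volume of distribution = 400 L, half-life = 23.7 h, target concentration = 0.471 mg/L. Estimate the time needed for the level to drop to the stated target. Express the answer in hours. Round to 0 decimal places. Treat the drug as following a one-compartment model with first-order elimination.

C₀ = Dose / Vd = 1370 / 400 = 3.425 mg/L
k = ln2 / t½ = 0.693147 / 23.7 = 0.02925 h⁻¹
t = ln(C₀ / C) / k = ln(3.425 / 0.471) / 0.02925
  = ln(7.272) / 0.02925 = 1.984 / 0.02925 = 67.83 h

68 h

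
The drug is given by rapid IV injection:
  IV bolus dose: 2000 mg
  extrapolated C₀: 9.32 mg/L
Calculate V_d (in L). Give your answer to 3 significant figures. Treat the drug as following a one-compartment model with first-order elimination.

215 L

Vd = Dose / C₀ = 2000 / 9.32 = 214.6 L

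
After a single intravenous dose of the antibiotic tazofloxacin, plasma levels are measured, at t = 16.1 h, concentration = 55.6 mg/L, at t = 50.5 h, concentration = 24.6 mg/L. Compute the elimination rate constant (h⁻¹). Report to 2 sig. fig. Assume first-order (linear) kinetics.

k = ln(C₁/C₂) / (t₂ − t₁) = ln(55.6/24.6) / (50.5 − 16.1)
  = 0.8154 / 34.40 = 0.02370 h⁻¹

0.024 h⁻¹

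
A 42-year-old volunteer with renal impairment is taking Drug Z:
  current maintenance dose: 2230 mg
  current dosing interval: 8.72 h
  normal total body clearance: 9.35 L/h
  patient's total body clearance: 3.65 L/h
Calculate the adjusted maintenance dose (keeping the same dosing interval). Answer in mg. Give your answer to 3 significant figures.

To keep the same average steady-state level, dosing rate must scale with clearance.
CL ratio = 3.65 / 9.35 = 0.3904
New dose (same interval) = 2230 × 0.3904 = 870.6 mg

871 mg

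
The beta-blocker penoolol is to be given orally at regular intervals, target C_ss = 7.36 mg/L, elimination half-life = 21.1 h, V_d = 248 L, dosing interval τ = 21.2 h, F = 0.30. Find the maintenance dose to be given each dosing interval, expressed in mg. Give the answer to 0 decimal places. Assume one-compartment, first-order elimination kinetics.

4237 mg

k = ln2 / t½ = 0.693147 / 21.1 = 0.03285 h⁻¹
CL = k × Vd = 0.03285 × 248 = 8.147 L/h
At steady state, F × (Dose/τ) = Css × CL.
Dose = Css × CL × τ / F = 7.36 × 8.147 × 21.2 / 0.30 = 4237 mg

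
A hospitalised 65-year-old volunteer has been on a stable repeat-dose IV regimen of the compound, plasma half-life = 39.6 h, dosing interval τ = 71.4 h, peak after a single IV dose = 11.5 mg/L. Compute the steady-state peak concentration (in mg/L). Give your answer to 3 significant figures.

k = ln2 / t½ = 0.693147 / 39.6 = 0.01750 h⁻¹
e^(−kτ) = e^(−0.01750 × 71.4) = 0.2866
Accumulation ratio R = 1 / (1 − e^(−kτ)) = 1 / (1 − 0.2866) = 1.402
Steady-state peak = C₀ × R = 11.5 × 1.402 = 16.12 mg/L

16.1 mg/L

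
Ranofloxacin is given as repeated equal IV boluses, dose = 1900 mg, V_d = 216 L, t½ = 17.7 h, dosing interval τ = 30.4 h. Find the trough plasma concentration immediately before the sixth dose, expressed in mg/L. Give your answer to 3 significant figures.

C₀ per dose = Dose / Vd = 1900 / 216 = 8.796 mg/L
k = ln2 / t½ = 0.693147 / 17.7 = 0.03916 h⁻¹
Fraction remaining after one interval: r = e^(−kτ) = e^(−0.03916 × 30.4) = 0.3041
Before dose 6, 5 doses have been given (aged 1τ, 2τ, 3τ, 4τ, 5τ).
C_trough = C₀ × (r + r² + … + r^5) = C₀ × r(1−r^5)/(1−r)
        = 8.796 × 0.3041 × (1 − 0.002601) / (1 − 0.3041) = 3.834 mg/L

3.83 mg/L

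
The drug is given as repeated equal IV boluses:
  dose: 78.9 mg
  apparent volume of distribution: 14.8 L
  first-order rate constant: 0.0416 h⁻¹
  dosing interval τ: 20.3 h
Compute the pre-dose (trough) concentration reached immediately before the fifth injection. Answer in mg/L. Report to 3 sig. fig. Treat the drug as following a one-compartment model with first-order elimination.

C₀ per dose = Dose / Vd = 78.9 / 14.8 = 5.331 mg/L
Fraction remaining after one interval: r = e^(−kτ) = e^(−0.04160 × 20.3) = 0.4298
Before dose 5, 4 doses have been given (aged 1τ, 2τ, 3τ, 4τ).
C_trough = C₀ × (r + r² + … + r^4) = C₀ × r(1−r^4)/(1−r)
        = 5.331 × 0.4298 × (1 − 0.03412) / (1 − 0.4298) = 3.881 mg/L

3.88 mg/L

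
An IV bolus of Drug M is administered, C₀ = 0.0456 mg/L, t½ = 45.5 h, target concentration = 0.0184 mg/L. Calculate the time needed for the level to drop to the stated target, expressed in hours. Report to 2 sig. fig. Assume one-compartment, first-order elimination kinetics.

60 h

k = ln2 / t½ = 0.693147 / 45.5 = 0.01523 h⁻¹
t = ln(C₀ / C) / k = ln(0.04560 / 0.0184) / 0.01523
  = ln(2.478) / 0.01523 = 0.9075 / 0.01523 = 59.59 h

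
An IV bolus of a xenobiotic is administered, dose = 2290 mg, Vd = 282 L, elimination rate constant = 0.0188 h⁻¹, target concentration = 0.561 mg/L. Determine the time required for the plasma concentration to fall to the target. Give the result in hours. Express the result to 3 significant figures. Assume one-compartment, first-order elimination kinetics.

C₀ = Dose / Vd = 2290 / 282 = 8.121 mg/L
t = ln(C₀ / C) / k = ln(8.121 / 0.561) / 0.01880
  = ln(14.48) / 0.01880 = 2.673 / 0.01880 = 142.2 h

142 h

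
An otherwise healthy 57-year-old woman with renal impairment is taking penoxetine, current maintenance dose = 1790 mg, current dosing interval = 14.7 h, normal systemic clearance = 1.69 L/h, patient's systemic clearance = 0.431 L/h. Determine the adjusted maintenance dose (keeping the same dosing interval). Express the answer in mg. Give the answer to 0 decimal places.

To keep the same average steady-state level, dosing rate must scale with clearance.
CL ratio = 0.431 / 1.69 = 0.2550
New dose (same interval) = 1790 × 0.2550 = 456.5 mg

457 mg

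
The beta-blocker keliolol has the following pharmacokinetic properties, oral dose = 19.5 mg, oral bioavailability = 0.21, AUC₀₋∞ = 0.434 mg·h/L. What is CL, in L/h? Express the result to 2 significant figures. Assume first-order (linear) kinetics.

CL = F·Dose / AUC = 0.21 × 19.5 / 0.434 = 9.435 L/h

9.4 L/h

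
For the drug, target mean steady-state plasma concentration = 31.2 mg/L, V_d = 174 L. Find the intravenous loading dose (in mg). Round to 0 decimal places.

LD = Css × Vd = 31.2 × 174 = 5429 mg

5429 mg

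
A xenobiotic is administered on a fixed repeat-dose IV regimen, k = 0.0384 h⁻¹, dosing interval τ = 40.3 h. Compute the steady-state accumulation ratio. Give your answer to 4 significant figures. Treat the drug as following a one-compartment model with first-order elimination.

e^(−kτ) = e^(−0.03840 × 40.3) = 0.2128
Accumulation ratio R = 1 / (1 − e^(−kτ)) = 1 / (1 − 0.2128) = 1.270

1.270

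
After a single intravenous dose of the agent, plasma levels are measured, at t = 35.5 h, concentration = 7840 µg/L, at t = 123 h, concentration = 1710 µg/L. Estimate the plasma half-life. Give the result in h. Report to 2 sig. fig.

40 h

k = ln(C₁/C₂) / (t₂ − t₁) = ln(7840/1710) / (123 − 35.5)
  = 1.523 / 87.50 = 0.01741 h⁻¹
t½ = ln2 / k = 0.693147 / 0.01741 = 39.81 h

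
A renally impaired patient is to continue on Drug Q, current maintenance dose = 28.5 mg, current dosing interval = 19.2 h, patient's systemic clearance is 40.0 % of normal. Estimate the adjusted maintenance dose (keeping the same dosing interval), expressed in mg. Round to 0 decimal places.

11 mg

To keep the same average steady-state level, dosing rate must scale with clearance.
CL ratio = 40.0 / 100 = 0.4000
New dose (same interval) = 28.5 × 0.4000 = 11.40 mg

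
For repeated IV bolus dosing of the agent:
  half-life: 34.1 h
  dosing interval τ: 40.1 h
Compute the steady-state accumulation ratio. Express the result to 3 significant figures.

1.79

k = ln2 / t½ = 0.693147 / 34.1 = 0.02033 h⁻¹
e^(−kτ) = e^(−0.02033 × 40.1) = 0.4425
Accumulation ratio R = 1 / (1 − e^(−kτ)) = 1 / (1 − 0.4425) = 1.794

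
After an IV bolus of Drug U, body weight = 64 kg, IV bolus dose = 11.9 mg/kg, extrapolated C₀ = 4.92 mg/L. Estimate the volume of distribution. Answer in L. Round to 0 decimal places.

155 L

Dose = 11.9 × 64 = 761.6 mg
Vd = Dose / C₀ = 761.6 / 4.92 = 154.8 L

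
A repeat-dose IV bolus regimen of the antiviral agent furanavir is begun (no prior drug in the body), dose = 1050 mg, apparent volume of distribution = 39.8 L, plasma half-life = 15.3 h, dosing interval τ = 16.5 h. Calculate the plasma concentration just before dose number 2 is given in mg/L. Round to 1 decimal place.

12.5 mg/L

C₀ per dose = Dose / Vd = 1050 / 39.8 = 26.38 mg/L
k = ln2 / t½ = 0.693147 / 15.3 = 0.04530 h⁻¹
Fraction remaining after one interval: r = e^(−kτ) = e^(−0.04530 × 16.5) = 0.4736
Before dose 2, 1 dose has been given (aged 1τ).
C_trough = C₀ × r = 26.38 × 0.4736 = 12.49 mg/L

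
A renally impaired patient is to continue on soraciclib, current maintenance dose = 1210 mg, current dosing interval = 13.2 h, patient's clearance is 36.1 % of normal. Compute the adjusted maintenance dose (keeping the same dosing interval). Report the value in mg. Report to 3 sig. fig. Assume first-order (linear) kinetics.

437 mg

To keep the same average steady-state level, dosing rate must scale with clearance.
CL ratio = 36.1 / 100 = 0.3610
New dose (same interval) = 1210 × 0.3610 = 436.8 mg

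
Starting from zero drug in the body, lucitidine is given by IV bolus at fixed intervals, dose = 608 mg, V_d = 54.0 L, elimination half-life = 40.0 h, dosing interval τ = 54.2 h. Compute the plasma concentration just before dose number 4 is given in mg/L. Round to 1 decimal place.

6.8 mg/L

C₀ per dose = Dose / Vd = 608 / 54.0 = 11.26 mg/L
k = ln2 / t½ = 0.693147 / 40.0 = 0.01733 h⁻¹
Fraction remaining after one interval: r = e^(−kτ) = e^(−0.01733 × 54.2) = 0.3909
Before dose 4, 3 doses have been given (aged 1τ, 2τ, 3τ).
C_trough = C₀ × (r + r² + … + r^3) = C₀ × r(1−r^3)/(1−r)
        = 11.26 × 0.3909 × (1 − 0.05973) / (1 − 0.3909) = 6.795 mg/L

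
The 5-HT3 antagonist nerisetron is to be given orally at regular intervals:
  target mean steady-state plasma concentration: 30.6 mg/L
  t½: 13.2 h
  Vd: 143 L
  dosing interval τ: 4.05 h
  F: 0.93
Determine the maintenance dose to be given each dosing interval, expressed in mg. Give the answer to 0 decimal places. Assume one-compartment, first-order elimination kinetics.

k = ln2 / t½ = 0.693147 / 13.2 = 0.05251 h⁻¹
CL = k × Vd = 0.05251 × 143 = 7.509 L/h
At steady state, F × (Dose/τ) = Css × CL.
Dose = Css × CL × τ / F = 30.6 × 7.509 × 4.05 / 0.93 = 1001 mg

1001 mg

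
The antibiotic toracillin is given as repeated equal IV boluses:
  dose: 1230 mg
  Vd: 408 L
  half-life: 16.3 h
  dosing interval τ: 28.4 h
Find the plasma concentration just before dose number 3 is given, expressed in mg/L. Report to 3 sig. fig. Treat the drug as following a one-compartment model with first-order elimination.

C₀ per dose = Dose / Vd = 1230 / 408 = 3.015 mg/L
k = ln2 / t½ = 0.693147 / 16.3 = 0.04252 h⁻¹
Fraction remaining after one interval: r = e^(−kτ) = e^(−0.04252 × 28.4) = 0.2989
Before dose 3, 2 doses have been given (aged 1τ, 2τ).
C_trough = C₀ × (r + r²) = 3.015 × (0.2989 + 0.08934) = 1.171 mg/L

1.17 mg/L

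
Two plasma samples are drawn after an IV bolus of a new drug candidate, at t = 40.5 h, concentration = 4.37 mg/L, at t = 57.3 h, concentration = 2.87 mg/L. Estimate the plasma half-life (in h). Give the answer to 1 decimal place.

27.7 h

k = ln(C₁/C₂) / (t₂ − t₁) = ln(4.37/2.87) / (57.3 − 40.5)
  = 0.4205 / 16.80 = 0.02503 h⁻¹
t½ = ln2 / k = 0.693147 / 0.02503 = 27.69 h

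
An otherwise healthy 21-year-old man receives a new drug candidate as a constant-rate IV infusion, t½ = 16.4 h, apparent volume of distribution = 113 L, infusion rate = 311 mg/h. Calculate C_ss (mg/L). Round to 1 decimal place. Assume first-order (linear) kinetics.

65.1 mg/L

k = ln2 / t½ = 0.693147 / 16.4 = 0.04227 h⁻¹
CL = k × Vd = 0.04227 × 113 = 4.777 L/h
At steady state Css = R₀ / CL = 311 / 4.777 = 65.10 mg/L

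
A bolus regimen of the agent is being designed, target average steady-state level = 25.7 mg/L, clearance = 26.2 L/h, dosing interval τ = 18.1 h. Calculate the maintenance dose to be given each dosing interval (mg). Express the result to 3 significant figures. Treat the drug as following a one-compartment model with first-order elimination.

At steady state, Dose/τ = Css × CL.
Dose = Css × CL × τ = 25.7 × 26.20 × 18.1 = 12190 mg

12200 mg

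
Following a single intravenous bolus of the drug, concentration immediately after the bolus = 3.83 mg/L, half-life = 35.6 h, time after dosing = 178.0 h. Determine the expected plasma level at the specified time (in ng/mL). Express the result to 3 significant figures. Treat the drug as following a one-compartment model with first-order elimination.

120 ng/mL

k = ln2 / t½ = 0.693147 / 35.6 = 0.01947 h⁻¹
t / t½ = 178.0 / 35.6 = 5 half-lives
C = C₀ × (1/2)^5 = 3.830 × 0.03125 = 0.1197 mg/L
Convert: 0.1197 mg/L × 1000 = 119.7 ng/mL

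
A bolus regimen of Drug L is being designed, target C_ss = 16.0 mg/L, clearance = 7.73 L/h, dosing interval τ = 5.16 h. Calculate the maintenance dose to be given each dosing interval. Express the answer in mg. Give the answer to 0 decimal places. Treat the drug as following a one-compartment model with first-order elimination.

At steady state, Dose/τ = Css × CL.
Dose = Css × CL × τ = 16.0 × 7.730 × 5.16 = 638.2 mg

638 mg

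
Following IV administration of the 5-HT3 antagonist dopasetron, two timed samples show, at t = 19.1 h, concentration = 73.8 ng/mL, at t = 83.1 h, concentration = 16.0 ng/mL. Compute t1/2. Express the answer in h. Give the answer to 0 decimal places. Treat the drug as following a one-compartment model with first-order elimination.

k = ln(C₁/C₂) / (t₂ − t₁) = ln(73.8/16.0) / (83.1 − 19.1)
  = 1.529 / 64.00 = 0.02389 h⁻¹
t½ = ln2 / k = 0.693147 / 0.02389 = 29.01 h

29 h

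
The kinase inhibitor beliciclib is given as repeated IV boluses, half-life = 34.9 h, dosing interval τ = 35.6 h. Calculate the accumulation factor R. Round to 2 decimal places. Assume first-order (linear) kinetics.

1.97

k = ln2 / t½ = 0.693147 / 34.9 = 0.01986 h⁻¹
e^(−kτ) = e^(−0.01986 × 35.6) = 0.4931
Accumulation ratio R = 1 / (1 − e^(−kτ)) = 1 / (1 − 0.4931) = 1.973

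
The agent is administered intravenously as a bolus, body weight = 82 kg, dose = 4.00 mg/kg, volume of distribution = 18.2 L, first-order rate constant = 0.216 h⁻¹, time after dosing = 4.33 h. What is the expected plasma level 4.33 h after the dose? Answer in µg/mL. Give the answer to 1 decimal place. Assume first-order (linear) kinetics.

7.1 µg/mL

Total dose = 4.00 × 82 = 328.0 mg
C₀ = Dose / Vd = 328.0 / 18.2 = 18.02 mg/L
C = C₀ · e^(−k·t) = 18.02 × e^(−0.2160 × 4.33)
  = 18.02 × 0.3925 = 7.073 mg/L
(7.073 mg/L = 7.073 µg/mL)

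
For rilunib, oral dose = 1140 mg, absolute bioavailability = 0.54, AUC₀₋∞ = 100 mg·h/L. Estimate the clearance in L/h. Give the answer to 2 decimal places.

6.16 L/h

CL = F·Dose / AUC = 0.54 × 1140 / 100 = 6.156 L/h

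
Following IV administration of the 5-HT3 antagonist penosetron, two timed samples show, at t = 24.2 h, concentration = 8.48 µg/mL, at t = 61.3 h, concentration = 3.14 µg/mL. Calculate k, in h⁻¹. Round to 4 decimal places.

k = ln(C₁/C₂) / (t₂ − t₁) = ln(8.48/3.14) / (61.3 − 24.2)
  = 0.9935 / 37.10 = 0.02678 h⁻¹

0.0268 h⁻¹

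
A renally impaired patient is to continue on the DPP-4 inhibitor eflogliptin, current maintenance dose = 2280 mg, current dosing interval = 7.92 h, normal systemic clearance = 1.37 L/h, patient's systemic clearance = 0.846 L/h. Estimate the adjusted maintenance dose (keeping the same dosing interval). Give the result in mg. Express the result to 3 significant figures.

To keep the same average steady-state level, dosing rate must scale with clearance.
CL ratio = 0.846 / 1.37 = 0.6175
New dose (same interval) = 2280 × 0.6175 = 1408 mg

1410 mg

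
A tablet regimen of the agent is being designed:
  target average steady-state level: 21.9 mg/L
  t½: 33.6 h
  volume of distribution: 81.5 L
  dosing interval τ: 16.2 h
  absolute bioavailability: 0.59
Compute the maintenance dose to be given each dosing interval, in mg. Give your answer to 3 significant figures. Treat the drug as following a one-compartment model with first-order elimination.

k = ln2 / t½ = 0.693147 / 33.6 = 0.02063 h⁻¹
CL = k × Vd = 0.02063 × 81.5 = 1.681 L/h
At steady state, F × (Dose/τ) = Css × CL.
Dose = Css × CL × τ / F = 21.9 × 1.681 × 16.2 / 0.59 = 1011 mg

1010 mg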